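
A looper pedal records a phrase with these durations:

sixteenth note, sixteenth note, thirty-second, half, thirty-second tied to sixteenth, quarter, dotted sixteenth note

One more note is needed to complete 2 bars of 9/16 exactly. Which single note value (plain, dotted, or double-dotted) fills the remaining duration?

2 bars of 9/16 = 36 thirty-second notes.
Express everything in thirty-second notes: sixteenth note = 2; sixteenth note = 2; thirty-second = 1; half = 16; thirty-second tied to sixteenth (thirty-second + sixteenth) = 3; quarter = 8; dotted sixteenth note = 3.
Adding: 2 + 2 + 1 + 16 + 3 + 8 + 3 = 35.
Remaining: 36 − 35 = 1 thirty-second note, which is a thirty-second note.

thirty-second note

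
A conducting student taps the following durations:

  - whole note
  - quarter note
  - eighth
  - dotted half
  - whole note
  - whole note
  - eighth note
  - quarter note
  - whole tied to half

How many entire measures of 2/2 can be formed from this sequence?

6

One bar of 2/2 = 8 eighth notes.
Each duration in eighth notes: whole note = 8; quarter note = 2; eighth = 1; dotted half = 6; whole note = 8; whole note = 8; eighth note = 1; quarter note = 2; whole tied to half (whole + half) = 12.
Total: 8 + 2 + 1 + 6 + 8 + 8 + 1 + 2 + 12 = 48.
48 ÷ 8 = 6 complete bars with 0 left over.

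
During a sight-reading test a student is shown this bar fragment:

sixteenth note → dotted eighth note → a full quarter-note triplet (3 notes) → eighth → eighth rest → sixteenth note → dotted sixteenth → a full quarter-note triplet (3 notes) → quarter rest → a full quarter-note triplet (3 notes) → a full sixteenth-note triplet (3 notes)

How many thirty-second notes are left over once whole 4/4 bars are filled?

17

One bar of 4/4 = 32 thirty-second notes.
Working in thirty-second notes: sixteenth note = 2; dotted eighth note = 6; a full quarter-note triplet (3 notes) (three triplet quarters span one half) = 16; eighth = 4; eighth rest = 4; sixteenth note = 2; dotted sixteenth = 3; a full quarter-note triplet (3 notes) (three triplet quarters span one half) = 16; quarter rest = 8; a full quarter-note triplet (3 notes) (three triplet quarters span one half) = 16; a full sixteenth-note triplet (3 notes) (three triplet sixteenths span one eighth) = 4.
Altogether 2 + 6 + 16 + 4 + 4 + 2 + 3 + 16 + 8 + 16 + 4 = 81.
81 ÷ 32 = 2 complete bars with 17 thirty-second notes remaining.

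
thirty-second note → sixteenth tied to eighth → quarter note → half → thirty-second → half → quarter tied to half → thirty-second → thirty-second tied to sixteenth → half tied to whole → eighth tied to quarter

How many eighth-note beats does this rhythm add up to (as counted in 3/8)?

One eighth-note beat = 4 thirty-second notes.
Working in thirty-second notes: thirty-second note = 1; sixteenth tied to eighth (sixteenth + eighth) = 6; quarter note = 8; half = 16; thirty-second = 1; half = 16; quarter tied to half (quarter + half) = 24; thirty-second = 1; thirty-second tied to sixteenth (thirty-second + sixteenth) = 3; half tied to whole (half + whole) = 48; eighth tied to quarter (eighth + quarter) = 12.
Adding: 1 + 6 + 8 + 16 + 1 + 16 + 24 + 1 + 3 + 48 + 12 = 136.
136 ÷ 4 = 34 beats.

34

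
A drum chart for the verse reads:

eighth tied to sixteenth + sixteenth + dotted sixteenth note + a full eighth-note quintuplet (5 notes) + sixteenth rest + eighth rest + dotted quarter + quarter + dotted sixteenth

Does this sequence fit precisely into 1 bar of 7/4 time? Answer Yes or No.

One bar of 7/4 = 56 thirty-second notes.
Convert each value to thirty-second notes: eighth tied to sixteenth (eighth + sixteenth) = 6; sixteenth = 2; dotted sixteenth note = 3; a full eighth-note quintuplet (5 notes) (five quintuplet eighths span one half) = 16; sixteenth rest = 2; eighth rest = 4; dotted quarter = 12; quarter = 8; dotted sixteenth = 3.
Sum: 6 + 2 + 3 + 16 + 2 + 4 + 12 + 8 + 3 = 56.
56 equals 56, so the answer is Yes.

Yes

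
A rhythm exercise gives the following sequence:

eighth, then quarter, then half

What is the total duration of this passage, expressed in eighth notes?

Express everything in eighth notes: eighth = 1; quarter = 2; half = 4.
Total: 1 + 2 + 4 = 7 eighth notes.

7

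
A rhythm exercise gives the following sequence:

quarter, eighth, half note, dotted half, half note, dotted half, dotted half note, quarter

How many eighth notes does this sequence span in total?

31

Working in eighth notes: quarter = 2; eighth = 1; half note = 4; dotted half = 6; half note = 4; dotted half = 6; dotted half note = 6; quarter = 2.
Altogether 2 + 1 + 4 + 6 + 4 + 6 + 6 + 2 = 31 eighth notes.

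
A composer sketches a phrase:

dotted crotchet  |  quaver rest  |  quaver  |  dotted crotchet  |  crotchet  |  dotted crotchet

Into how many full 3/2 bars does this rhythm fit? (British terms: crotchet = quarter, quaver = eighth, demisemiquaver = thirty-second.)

One bar of 3/2 = 12 eighth notes.
In eighth notes: dotted crotchet = 3; quaver rest = 1; quaver = 1; dotted crotchet = 3; crotchet = 2; dotted crotchet = 3.
Altogether 3 + 1 + 1 + 3 + 2 + 3 = 13.
13 ÷ 12 = 1 complete bar with 1 left over.

1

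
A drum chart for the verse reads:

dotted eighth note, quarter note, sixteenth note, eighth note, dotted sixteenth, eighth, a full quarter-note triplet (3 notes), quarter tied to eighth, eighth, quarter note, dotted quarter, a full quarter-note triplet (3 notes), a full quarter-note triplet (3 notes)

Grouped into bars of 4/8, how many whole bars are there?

One bar of 4/8 = 16 thirty-second notes.
In thirty-second notes: dotted eighth note = 6; quarter note = 8; sixteenth note = 2; eighth note = 4; dotted sixteenth = 3; eighth = 4; a full quarter-note triplet (3 notes) (three triplet quarters span one half) = 16; quarter tied to eighth (quarter + eighth) = 12; eighth = 4; quarter note = 8; dotted quarter = 12; a full quarter-note triplet (3 notes) (three triplet quarters span one half) = 16; a full quarter-note triplet (3 notes) (three triplet quarters span one half) = 16.
Sum: 6 + 8 + 2 + 4 + 3 + 4 + 16 + 12 + 4 + 8 + 12 + 16 + 16 = 111.
111 ÷ 16 = 6 complete bars with 15 left over.

6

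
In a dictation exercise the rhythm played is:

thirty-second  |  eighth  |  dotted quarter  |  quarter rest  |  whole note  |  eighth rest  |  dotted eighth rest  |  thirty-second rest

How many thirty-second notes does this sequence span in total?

Each duration in thirty-second notes: thirty-second = 1; eighth = 4; dotted quarter = 12; quarter rest = 8; whole note = 32; eighth rest = 4; dotted eighth rest = 6; thirty-second rest = 1.
Adding: 1 + 4 + 12 + 8 + 32 + 4 + 6 + 1 = 68 thirty-second notes.

68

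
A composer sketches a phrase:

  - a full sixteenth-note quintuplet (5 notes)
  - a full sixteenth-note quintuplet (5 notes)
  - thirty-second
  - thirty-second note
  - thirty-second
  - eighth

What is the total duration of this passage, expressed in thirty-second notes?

23

Convert each value to thirty-second notes: a full sixteenth-note quintuplet (5 notes) (five quintuplet sixteenths span one quarter) = 8; a full sixteenth-note quintuplet (5 notes) (five quintuplet sixteenths span one quarter) = 8; thirty-second = 1; thirty-second note = 1; thirty-second = 1; eighth = 4.
Altogether 8 + 8 + 1 + 1 + 1 + 4 = 23 thirty-second notes.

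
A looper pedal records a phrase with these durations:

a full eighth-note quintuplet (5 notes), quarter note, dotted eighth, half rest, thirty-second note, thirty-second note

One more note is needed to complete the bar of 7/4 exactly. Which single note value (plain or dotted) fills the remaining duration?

quarter note

The bar of 7/4 = 56 thirty-second notes.
Working in thirty-second notes: a full eighth-note quintuplet (5 notes) (five quintuplet eighths span one half) = 16; quarter note = 8; dotted eighth = 6; half rest = 16; thirty-second note = 1; thirty-second note = 1.
Total: 16 + 8 + 6 + 16 + 1 + 1 = 48.
Remaining: 56 − 48 = 8 thirty-second notes, which is a quarter note.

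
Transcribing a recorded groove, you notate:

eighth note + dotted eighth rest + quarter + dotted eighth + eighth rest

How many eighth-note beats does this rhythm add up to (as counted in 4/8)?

7

One eighth-note beat = 2 sixteenth notes.
Each duration in sixteenth notes: eighth note = 2; dotted eighth rest = 3; quarter = 4; dotted eighth = 3; eighth rest = 2.
Total: 2 + 3 + 4 + 3 + 2 = 14.
14 ÷ 2 = 7 beats.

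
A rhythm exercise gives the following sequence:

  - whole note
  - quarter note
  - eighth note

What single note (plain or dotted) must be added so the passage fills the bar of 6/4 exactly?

The bar of 6/4 = 12 eighth notes.
Express everything in eighth notes: whole note = 8; quarter note = 2; eighth note = 1.
Total: 8 + 2 + 1 = 11.
Remaining: 12 − 11 = 1 eighth note, which is a eighth note.

eighth note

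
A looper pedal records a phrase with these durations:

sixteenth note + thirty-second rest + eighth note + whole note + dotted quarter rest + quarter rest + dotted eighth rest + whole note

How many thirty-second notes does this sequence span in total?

Each duration in thirty-second notes: sixteenth note = 2; thirty-second rest = 1; eighth note = 4; whole note = 32; dotted quarter rest = 12; quarter rest = 8; dotted eighth rest = 6; whole note = 32.
Total: 2 + 1 + 4 + 32 + 12 + 8 + 6 + 32 = 97 thirty-second notes.

97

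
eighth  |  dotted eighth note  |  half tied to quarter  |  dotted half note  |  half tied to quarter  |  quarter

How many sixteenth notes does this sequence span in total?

45

Each duration in sixteenth notes: eighth = 2; dotted eighth note = 3; half tied to quarter (half + quarter) = 12; dotted half note = 12; half tied to quarter (half + quarter) = 12; quarter = 4.
Total: 2 + 3 + 12 + 12 + 12 + 4 = 45 sixteenth notes.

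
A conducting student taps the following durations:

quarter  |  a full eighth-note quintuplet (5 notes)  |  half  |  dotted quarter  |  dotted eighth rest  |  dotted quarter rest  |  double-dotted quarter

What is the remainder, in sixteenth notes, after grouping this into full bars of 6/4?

One bar of 6/4 = 24 sixteenth notes.
Convert each value to sixteenth notes: quarter = 4; a full eighth-note quintuplet (5 notes) (five quintuplet eighths span one half) = 8; half = 8; dotted quarter = 6; dotted eighth rest = 3; dotted quarter rest = 6; double-dotted quarter = 7.
Altogether 4 + 8 + 8 + 6 + 3 + 6 + 7 = 42.
42 ÷ 24 = 1 complete bar with 18 sixteenth notes remaining.

18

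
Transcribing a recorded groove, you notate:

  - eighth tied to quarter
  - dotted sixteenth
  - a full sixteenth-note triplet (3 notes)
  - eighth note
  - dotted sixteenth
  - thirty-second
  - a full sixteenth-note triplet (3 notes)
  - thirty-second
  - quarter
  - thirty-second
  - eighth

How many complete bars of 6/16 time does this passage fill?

3

One bar of 6/16 = 12 thirty-second notes.
In thirty-second notes: eighth tied to quarter (eighth + quarter) = 12; dotted sixteenth = 3; a full sixteenth-note triplet (3 notes) (three triplet sixteenths span one eighth) = 4; eighth note = 4; dotted sixteenth = 3; thirty-second = 1; a full sixteenth-note triplet (3 notes) (three triplet sixteenths span one eighth) = 4; thirty-second = 1; quarter = 8; thirty-second = 1; eighth = 4.
Altogether 12 + 3 + 4 + 4 + 3 + 1 + 4 + 1 + 8 + 1 + 4 = 45.
45 ÷ 12 = 3 complete bars with 9 left over.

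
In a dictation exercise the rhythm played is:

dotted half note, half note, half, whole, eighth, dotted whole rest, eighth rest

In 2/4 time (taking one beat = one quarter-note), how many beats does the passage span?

18

One quarter-note beat = 2 eighth notes.
Express everything in eighth notes: dotted half note = 6; half note = 4; half = 4; whole = 8; eighth = 1; dotted whole rest = 12; eighth rest = 1.
Total: 6 + 4 + 4 + 8 + 1 + 12 + 1 = 36.
36 ÷ 2 = 18 beats.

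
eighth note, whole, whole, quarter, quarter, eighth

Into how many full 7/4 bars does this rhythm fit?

1

One bar of 7/4 = 14 eighth notes.
Each duration in eighth notes: eighth note = 1; whole = 8; whole = 8; quarter = 2; quarter = 2; eighth = 1.
Adding: 1 + 8 + 8 + 2 + 2 + 1 = 22.
22 ÷ 14 = 1 complete bar with 8 left over.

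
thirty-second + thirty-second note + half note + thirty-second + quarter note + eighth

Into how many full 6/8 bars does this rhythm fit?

1

One bar of 6/8 = 24 thirty-second notes.
Express everything in thirty-second notes: thirty-second = 1; thirty-second note = 1; half note = 16; thirty-second = 1; quarter note = 8; eighth = 4.
Total: 1 + 1 + 16 + 1 + 8 + 4 = 31.
31 ÷ 24 = 1 complete bar with 7 left over.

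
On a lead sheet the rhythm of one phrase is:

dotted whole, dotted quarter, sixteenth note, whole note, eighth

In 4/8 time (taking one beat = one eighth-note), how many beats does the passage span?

24.5

One eighth-note beat = 2 sixteenth notes.
Each duration in sixteenth notes: dotted whole = 24; dotted quarter = 6; sixteenth note = 1; whole note = 16; eighth = 2.
Altogether 24 + 6 + 1 + 16 + 2 = 49.
49 ÷ 2 = 24.5 beats.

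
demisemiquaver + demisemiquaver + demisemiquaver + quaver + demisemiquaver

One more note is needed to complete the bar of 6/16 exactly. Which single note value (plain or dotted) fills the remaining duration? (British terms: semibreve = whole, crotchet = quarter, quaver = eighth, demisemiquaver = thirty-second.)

The bar of 6/16 = 12 thirty-second notes.
Express everything in thirty-second notes: demisemiquaver = 1; demisemiquaver = 1; demisemiquaver = 1; quaver = 4; demisemiquaver = 1.
Adding: 1 + 1 + 1 + 4 + 1 = 8.
Remaining: 12 − 8 = 4 thirty-second notes, which is a eighth note.

eighth note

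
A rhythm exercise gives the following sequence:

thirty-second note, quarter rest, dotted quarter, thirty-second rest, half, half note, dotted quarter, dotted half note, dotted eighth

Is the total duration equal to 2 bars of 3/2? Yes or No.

Yes

One bar of 3/2 = 48 thirty-second notes, so 2 bars = 96.
In thirty-second notes: thirty-second note = 1; quarter rest = 8; dotted quarter = 12; thirty-second rest = 1; half = 16; half note = 16; dotted quarter = 12; dotted half note = 24; dotted eighth = 6.
Sum: 1 + 8 + 12 + 1 + 16 + 16 + 12 + 24 + 6 = 96.
96 equals 96, so the answer is Yes.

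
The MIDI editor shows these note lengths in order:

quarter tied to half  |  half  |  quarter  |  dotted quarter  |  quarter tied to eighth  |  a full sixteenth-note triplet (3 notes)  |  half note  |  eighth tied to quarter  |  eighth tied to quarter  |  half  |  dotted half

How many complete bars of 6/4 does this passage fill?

One bar of 6/4 = 12 eighth notes.
Working in eighth notes: quarter tied to half (quarter + half) = 6; half = 4; quarter = 2; dotted quarter = 3; quarter tied to eighth (quarter + eighth) = 3; a full sixteenth-note triplet (3 notes) (three triplet sixteenths span one eighth) = 1; half note = 4; eighth tied to quarter (eighth + quarter) = 3; eighth tied to quarter (eighth + quarter) = 3; half = 4; dotted half = 6.
Adding: 6 + 4 + 2 + 3 + 3 + 1 + 4 + 3 + 3 + 4 + 6 = 39.
39 ÷ 12 = 3 complete bars with 3 left over.

3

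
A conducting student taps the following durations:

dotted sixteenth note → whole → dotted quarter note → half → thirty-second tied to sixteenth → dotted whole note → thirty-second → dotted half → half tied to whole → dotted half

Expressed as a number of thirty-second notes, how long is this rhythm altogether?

Working in thirty-second notes: dotted sixteenth note = 3; whole = 32; dotted quarter note = 12; half = 16; thirty-second tied to sixteenth (thirty-second + sixteenth) = 3; dotted whole note = 48; thirty-second = 1; dotted half = 24; half tied to whole (half + whole) = 48; dotted half = 24.
Altogether 3 + 32 + 12 + 16 + 3 + 48 + 1 + 24 + 48 + 24 = 211 thirty-second notes.

211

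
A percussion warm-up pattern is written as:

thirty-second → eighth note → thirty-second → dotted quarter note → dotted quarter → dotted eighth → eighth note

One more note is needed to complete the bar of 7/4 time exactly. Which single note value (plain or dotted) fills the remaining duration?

half note

The bar of 7/4 = 56 thirty-second notes.
In thirty-second notes: thirty-second = 1; eighth note = 4; thirty-second = 1; dotted quarter note = 12; dotted quarter = 12; dotted eighth = 6; eighth note = 4.
Adding: 1 + 4 + 1 + 12 + 12 + 6 + 4 = 40.
Remaining: 56 − 40 = 16 thirty-second notes, which is a half note.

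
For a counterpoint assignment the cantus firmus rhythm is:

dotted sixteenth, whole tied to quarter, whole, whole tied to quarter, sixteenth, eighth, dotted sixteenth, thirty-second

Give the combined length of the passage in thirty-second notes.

Each duration in thirty-second notes: dotted sixteenth = 3; whole tied to quarter (whole + quarter) = 40; whole = 32; whole tied to quarter (whole + quarter) = 40; sixteenth = 2; eighth = 4; dotted sixteenth = 3; thirty-second = 1.
Adding: 3 + 40 + 32 + 40 + 2 + 4 + 3 + 1 = 125 thirty-second notes.

125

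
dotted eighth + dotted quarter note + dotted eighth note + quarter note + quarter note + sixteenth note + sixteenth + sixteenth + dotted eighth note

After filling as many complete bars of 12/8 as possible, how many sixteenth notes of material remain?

One bar of 12/8 = 24 sixteenth notes.
Express everything in sixteenth notes: dotted eighth = 3; dotted quarter note = 6; dotted eighth note = 3; quarter note = 4; quarter note = 4; sixteenth note = 1; sixteenth = 1; sixteenth = 1; dotted eighth note = 3.
Total: 3 + 6 + 3 + 4 + 4 + 1 + 1 + 1 + 3 = 26.
26 ÷ 24 = 1 complete bar with 2 sixteenth notes remaining.

2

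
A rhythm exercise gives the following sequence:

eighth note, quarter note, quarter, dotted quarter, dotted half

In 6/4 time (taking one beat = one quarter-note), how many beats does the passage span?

7

One quarter-note beat = 2 eighth notes.
Convert each value to eighth notes: eighth note = 1; quarter note = 2; quarter = 2; dotted quarter = 3; dotted half = 6.
Sum: 1 + 2 + 2 + 3 + 6 = 14.
14 ÷ 2 = 7 beats.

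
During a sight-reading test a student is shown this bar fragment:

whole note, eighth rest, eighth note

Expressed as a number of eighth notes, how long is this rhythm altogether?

10

Convert each value to eighth notes: whole note = 8; eighth rest = 1; eighth note = 1.
Adding: 8 + 1 + 1 = 10 eighth notes.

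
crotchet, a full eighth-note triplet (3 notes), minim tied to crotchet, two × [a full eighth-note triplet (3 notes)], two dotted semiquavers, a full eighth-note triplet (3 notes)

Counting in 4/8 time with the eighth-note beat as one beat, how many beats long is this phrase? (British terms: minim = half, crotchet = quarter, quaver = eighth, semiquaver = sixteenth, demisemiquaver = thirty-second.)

17.5

One eighth-note beat = 4 thirty-second notes.
Convert each value to thirty-second notes: crotchet = 8; a full eighth-note triplet (3 notes) (three triplet eighths span one quarter) = 8; minim tied to crotchet (minim + crotchet) = 24; a full eighth-note triplet (3 notes) (three triplet eighths span one quarter) = 8; a full eighth-note triplet (3 notes) (three triplet eighths span one quarter) = 8; dotted semiquaver = 3; dotted semiquaver = 3; a full eighth-note triplet (3 notes) (three triplet eighths span one quarter) = 8.
Sum: 8 + 8 + 24 + 8 + 8 + 3 + 3 + 8 = 70.
70 ÷ 4 = 17.5 beats.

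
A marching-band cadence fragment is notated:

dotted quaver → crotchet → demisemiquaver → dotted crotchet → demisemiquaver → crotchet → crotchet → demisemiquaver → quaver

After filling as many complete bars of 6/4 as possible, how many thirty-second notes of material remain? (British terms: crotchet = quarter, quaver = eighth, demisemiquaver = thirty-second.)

1

One bar of 6/4 = 48 thirty-second notes.
Express everything in thirty-second notes: dotted quaver = 6; crotchet = 8; demisemiquaver = 1; dotted crotchet = 12; demisemiquaver = 1; crotchet = 8; crotchet = 8; demisemiquaver = 1; quaver = 4.
Adding: 6 + 8 + 1 + 12 + 1 + 8 + 8 + 1 + 4 = 49.
49 ÷ 48 = 1 complete bar with 1 thirty-second note remaining.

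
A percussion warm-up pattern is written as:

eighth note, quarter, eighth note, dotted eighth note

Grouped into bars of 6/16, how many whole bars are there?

1

One bar of 6/16 = 6 sixteenth notes.
Each duration in sixteenth notes: eighth note = 2; quarter = 4; eighth note = 2; dotted eighth note = 3.
Total: 2 + 4 + 2 + 3 = 11.
11 ÷ 6 = 1 complete bar with 5 left over.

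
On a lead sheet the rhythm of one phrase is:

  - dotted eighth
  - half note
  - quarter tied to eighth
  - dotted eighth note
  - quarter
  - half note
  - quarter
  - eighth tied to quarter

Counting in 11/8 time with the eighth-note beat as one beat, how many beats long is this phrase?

21

One eighth-note beat = 2 sixteenth notes.
Working in sixteenth notes: dotted eighth = 3; half note = 8; quarter tied to eighth (quarter + eighth) = 6; dotted eighth note = 3; quarter = 4; half note = 8; quarter = 4; eighth tied to quarter (eighth + quarter) = 6.
Sum: 3 + 8 + 6 + 3 + 4 + 8 + 4 + 6 = 42.
42 ÷ 2 = 21 beats.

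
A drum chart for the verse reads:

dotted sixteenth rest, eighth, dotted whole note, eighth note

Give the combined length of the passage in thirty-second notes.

59

In thirty-second notes: dotted sixteenth rest = 3; eighth = 4; dotted whole note = 48; eighth note = 4.
Altogether 3 + 4 + 48 + 4 = 59 thirty-second notes.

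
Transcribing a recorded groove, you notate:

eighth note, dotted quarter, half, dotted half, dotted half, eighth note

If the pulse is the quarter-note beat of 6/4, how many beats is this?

One quarter-note beat = 2 eighth notes.
Working in eighth notes: eighth note = 1; dotted quarter = 3; half = 4; dotted half = 6; dotted half = 6; eighth note = 1.
Total: 1 + 3 + 4 + 6 + 6 + 1 = 21.
21 ÷ 2 = 10.5 beats.

10.5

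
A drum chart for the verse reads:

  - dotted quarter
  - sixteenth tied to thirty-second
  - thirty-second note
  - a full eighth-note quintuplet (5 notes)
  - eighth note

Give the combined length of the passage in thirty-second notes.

36

Convert each value to thirty-second notes: dotted quarter = 12; sixteenth tied to thirty-second (sixteenth + thirty-second) = 3; thirty-second note = 1; a full eighth-note quintuplet (5 notes) (five quintuplet eighths span one half) = 16; eighth note = 4.
Sum: 12 + 3 + 1 + 16 + 4 = 36 thirty-second notes.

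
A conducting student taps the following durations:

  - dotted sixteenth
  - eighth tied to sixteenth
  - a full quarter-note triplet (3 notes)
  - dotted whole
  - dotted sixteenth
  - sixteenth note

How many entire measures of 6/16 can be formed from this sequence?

6

One bar of 6/16 = 12 thirty-second notes.
Working in thirty-second notes: dotted sixteenth = 3; eighth tied to sixteenth (eighth + sixteenth) = 6; a full quarter-note triplet (3 notes) (three triplet quarters span one half) = 16; dotted whole = 48; dotted sixteenth = 3; sixteenth note = 2.
Adding: 3 + 6 + 16 + 48 + 3 + 2 = 78.
78 ÷ 12 = 6 complete bars with 6 left over.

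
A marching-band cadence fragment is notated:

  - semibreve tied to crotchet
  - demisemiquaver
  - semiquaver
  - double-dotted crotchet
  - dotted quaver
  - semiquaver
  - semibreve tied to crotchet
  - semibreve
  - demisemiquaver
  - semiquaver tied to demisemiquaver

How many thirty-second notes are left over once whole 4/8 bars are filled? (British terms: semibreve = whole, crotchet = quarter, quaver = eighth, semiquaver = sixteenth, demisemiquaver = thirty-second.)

One bar of 4/8 = 16 thirty-second notes.
Each duration in thirty-second notes: semibreve tied to crotchet (semibreve + crotchet) = 40; demisemiquaver = 1; semiquaver = 2; double-dotted crotchet = 14; dotted quaver = 6; semiquaver = 2; semibreve tied to crotchet (semibreve + crotchet) = 40; semibreve = 32; demisemiquaver = 1; semiquaver tied to demisemiquaver (semiquaver + demisemiquaver) = 3.
Altogether 40 + 1 + 2 + 14 + 6 + 2 + 40 + 32 + 1 + 3 = 141.
141 ÷ 16 = 8 complete bars with 13 thirty-second notes remaining.

13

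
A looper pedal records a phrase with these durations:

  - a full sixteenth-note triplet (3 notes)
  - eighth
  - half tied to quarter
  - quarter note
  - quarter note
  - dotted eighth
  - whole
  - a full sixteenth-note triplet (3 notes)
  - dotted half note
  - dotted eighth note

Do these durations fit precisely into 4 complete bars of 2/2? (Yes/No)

No

One bar of 2/2 = 16 sixteenth notes, so 4 bars = 64.
Working in sixteenth notes: a full sixteenth-note triplet (3 notes) (three triplet sixteenths span one eighth) = 2; eighth = 2; half tied to quarter (half + quarter) = 12; quarter note = 4; quarter note = 4; dotted eighth = 3; whole = 16; a full sixteenth-note triplet (3 notes) (three triplet sixteenths span one eighth) = 2; dotted half note = 12; dotted eighth note = 3.
Altogether 2 + 2 + 12 + 4 + 4 + 3 + 16 + 2 + 12 + 3 = 60.
60 falls short of 64, so the answer is No.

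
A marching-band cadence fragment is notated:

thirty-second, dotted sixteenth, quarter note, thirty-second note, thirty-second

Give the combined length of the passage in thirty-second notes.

Convert each value to thirty-second notes: thirty-second = 1; dotted sixteenth = 3; quarter note = 8; thirty-second note = 1; thirty-second = 1.
Altogether 1 + 3 + 8 + 1 + 1 = 14 thirty-second notes.

14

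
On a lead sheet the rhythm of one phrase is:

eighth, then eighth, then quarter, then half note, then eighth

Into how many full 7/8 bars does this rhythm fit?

1

One bar of 7/8 = 7 eighth notes.
In eighth notes: eighth = 1; eighth = 1; quarter = 2; half note = 4; eighth = 1.
Sum: 1 + 1 + 2 + 4 + 1 = 9.
9 ÷ 7 = 1 complete bar with 2 left over.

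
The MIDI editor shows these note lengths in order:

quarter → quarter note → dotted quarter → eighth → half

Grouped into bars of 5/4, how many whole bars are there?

1

One bar of 5/4 = 10 eighth notes.
Working in eighth notes: quarter = 2; quarter note = 2; dotted quarter = 3; eighth = 1; half = 4.
Total: 2 + 2 + 3 + 1 + 4 = 12.
12 ÷ 10 = 1 complete bar with 2 left over.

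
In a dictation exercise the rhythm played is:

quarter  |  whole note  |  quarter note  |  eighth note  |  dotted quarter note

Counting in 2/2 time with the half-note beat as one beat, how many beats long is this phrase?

4

One half-note beat = 4 eighth notes.
In eighth notes: quarter = 2; whole note = 8; quarter note = 2; eighth note = 1; dotted quarter note = 3.
Sum: 2 + 8 + 2 + 1 + 3 = 16.
16 ÷ 4 = 4 beats.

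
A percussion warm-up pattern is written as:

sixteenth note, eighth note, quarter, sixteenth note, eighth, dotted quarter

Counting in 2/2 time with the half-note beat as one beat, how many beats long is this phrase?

2

One half-note beat = 8 sixteenth notes.
In sixteenth notes: sixteenth note = 1; eighth note = 2; quarter = 4; sixteenth note = 1; eighth = 2; dotted quarter = 6.
Altogether 1 + 2 + 4 + 1 + 2 + 6 = 16.
16 ÷ 8 = 2 beats.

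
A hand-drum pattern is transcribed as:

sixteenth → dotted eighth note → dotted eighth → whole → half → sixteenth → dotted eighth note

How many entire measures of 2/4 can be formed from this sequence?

One bar of 2/4 = 8 sixteenth notes.
Convert each value to sixteenth notes: sixteenth = 1; dotted eighth note = 3; dotted eighth = 3; whole = 16; half = 8; sixteenth = 1; dotted eighth note = 3.
Sum: 1 + 3 + 3 + 16 + 8 + 1 + 3 = 35.
35 ÷ 8 = 4 complete bars with 3 left over.

4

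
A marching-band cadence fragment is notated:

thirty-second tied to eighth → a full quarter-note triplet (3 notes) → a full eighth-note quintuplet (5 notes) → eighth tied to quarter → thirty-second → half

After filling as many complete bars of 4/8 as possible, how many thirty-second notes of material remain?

One bar of 4/8 = 16 thirty-second notes.
In thirty-second notes: thirty-second tied to eighth (thirty-second + eighth) = 5; a full quarter-note triplet (3 notes) (three triplet quarters span one half) = 16; a full eighth-note quintuplet (5 notes) (five quintuplet eighths span one half) = 16; eighth tied to quarter (eighth + quarter) = 12; thirty-second = 1; half = 16.
Sum: 5 + 16 + 16 + 12 + 1 + 16 = 66.
66 ÷ 16 = 4 complete bars with 2 thirty-second notes remaining.

2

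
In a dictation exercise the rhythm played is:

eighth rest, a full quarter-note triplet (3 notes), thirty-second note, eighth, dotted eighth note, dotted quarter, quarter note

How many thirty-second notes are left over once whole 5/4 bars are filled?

One bar of 5/4 = 40 thirty-second notes.
In thirty-second notes: eighth rest = 4; a full quarter-note triplet (3 notes) (three triplet quarters span one half) = 16; thirty-second note = 1; eighth = 4; dotted eighth note = 6; dotted quarter = 12; quarter note = 8.
Adding: 4 + 16 + 1 + 4 + 6 + 12 + 8 = 51.
51 ÷ 40 = 1 complete bar with 11 thirty-second notes remaining.

11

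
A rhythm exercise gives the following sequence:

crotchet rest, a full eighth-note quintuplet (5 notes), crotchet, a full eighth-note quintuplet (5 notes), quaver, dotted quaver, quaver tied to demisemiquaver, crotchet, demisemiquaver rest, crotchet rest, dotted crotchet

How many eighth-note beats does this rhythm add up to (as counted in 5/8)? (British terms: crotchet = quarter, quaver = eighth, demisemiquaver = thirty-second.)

One eighth-note beat = 4 thirty-second notes.
Convert each value to thirty-second notes: crotchet rest = 8; a full eighth-note quintuplet (5 notes) (five quintuplet eighths span one half) = 16; crotchet = 8; a full eighth-note quintuplet (5 notes) (five quintuplet eighths span one half) = 16; quaver = 4; dotted quaver = 6; quaver tied to demisemiquaver (quaver + demisemiquaver) = 5; crotchet = 8; demisemiquaver rest = 1; crotchet rest = 8; dotted crotchet = 12.
Altogether 8 + 16 + 8 + 16 + 4 + 6 + 5 + 8 + 1 + 8 + 12 = 92.
92 ÷ 4 = 23 beats.

23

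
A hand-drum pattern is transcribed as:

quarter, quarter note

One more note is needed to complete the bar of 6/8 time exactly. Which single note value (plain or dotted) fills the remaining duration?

The bar of 6/8 = 3 quarter notes.
Working in quarter notes: quarter = 1; quarter note = 1.
Adding: 1 + 1 = 2.
Remaining: 3 − 2 = 1 quarter note, which is a quarter note.

quarter note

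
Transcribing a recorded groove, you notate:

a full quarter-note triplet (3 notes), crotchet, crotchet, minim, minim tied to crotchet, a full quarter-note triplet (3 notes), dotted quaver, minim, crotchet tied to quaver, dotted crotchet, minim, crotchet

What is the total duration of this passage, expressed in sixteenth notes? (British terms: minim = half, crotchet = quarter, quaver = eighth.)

Each duration in sixteenth notes: a full quarter-note triplet (3 notes) (three triplet quarters span one half) = 8; crotchet = 4; crotchet = 4; minim = 8; minim tied to crotchet (minim + crotchet) = 12; a full quarter-note triplet (3 notes) (three triplet quarters span one half) = 8; dotted quaver = 3; minim = 8; crotchet tied to quaver (crotchet + quaver) = 6; dotted crotchet = 6; minim = 8; crotchet = 4.
Total: 8 + 4 + 4 + 8 + 12 + 8 + 3 + 8 + 6 + 6 + 8 + 4 = 79 sixteenth notes.

79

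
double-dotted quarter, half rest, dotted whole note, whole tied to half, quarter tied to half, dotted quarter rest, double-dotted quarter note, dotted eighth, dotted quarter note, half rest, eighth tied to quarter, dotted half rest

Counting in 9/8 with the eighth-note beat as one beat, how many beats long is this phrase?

61.5

One eighth-note beat = 2 sixteenth notes.
In sixteenth notes: double-dotted quarter = 7; half rest = 8; dotted whole note = 24; whole tied to half (whole + half) = 24; quarter tied to half (quarter + half) = 12; dotted quarter rest = 6; double-dotted quarter note = 7; dotted eighth = 3; dotted quarter note = 6; half rest = 8; eighth tied to quarter (eighth + quarter) = 6; dotted half rest = 12.
Altogether 7 + 8 + 24 + 24 + 12 + 6 + 7 + 3 + 6 + 8 + 6 + 12 = 123.
123 ÷ 2 = 61.5 beats.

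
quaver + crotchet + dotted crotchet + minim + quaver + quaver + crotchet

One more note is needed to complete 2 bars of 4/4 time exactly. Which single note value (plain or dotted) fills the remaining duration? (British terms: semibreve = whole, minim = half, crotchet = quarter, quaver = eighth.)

quarter note

2 bars of 4/4 = 16 eighth notes.
In eighth notes: quaver = 1; crotchet = 2; dotted crotchet = 3; minim = 4; quaver = 1; quaver = 1; crotchet = 2.
Sum: 1 + 2 + 3 + 4 + 1 + 1 + 2 = 14.
Remaining: 16 − 14 = 2 eighth notes, which is a quarter note.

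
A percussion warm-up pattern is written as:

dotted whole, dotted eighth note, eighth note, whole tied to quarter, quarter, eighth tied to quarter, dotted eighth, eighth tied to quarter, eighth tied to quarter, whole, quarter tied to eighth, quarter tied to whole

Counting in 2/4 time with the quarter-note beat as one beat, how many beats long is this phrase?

29

One quarter-note beat = 4 sixteenth notes.
Each duration in sixteenth notes: dotted whole = 24; dotted eighth note = 3; eighth note = 2; whole tied to quarter (whole + quarter) = 20; quarter = 4; eighth tied to quarter (eighth + quarter) = 6; dotted eighth = 3; eighth tied to quarter (eighth + quarter) = 6; eighth tied to quarter (eighth + quarter) = 6; whole = 16; quarter tied to eighth (quarter + eighth) = 6; quarter tied to whole (quarter + whole) = 20.
Adding: 24 + 3 + 2 + 20 + 4 + 6 + 3 + 6 + 6 + 16 + 6 + 20 = 116.
116 ÷ 4 = 29 beats.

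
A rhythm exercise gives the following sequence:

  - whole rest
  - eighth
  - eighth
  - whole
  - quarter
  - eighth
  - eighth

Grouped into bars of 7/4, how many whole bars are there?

One bar of 7/4 = 14 eighth notes.
In eighth notes: whole rest = 8; eighth = 1; eighth = 1; whole = 8; quarter = 2; eighth = 1; eighth = 1.
Sum: 8 + 1 + 1 + 8 + 2 + 1 + 1 = 22.
22 ÷ 14 = 1 complete bar with 8 left over.

1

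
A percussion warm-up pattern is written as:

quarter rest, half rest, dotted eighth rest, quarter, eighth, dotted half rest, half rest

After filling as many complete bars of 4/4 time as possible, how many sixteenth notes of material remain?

One bar of 4/4 = 16 sixteenth notes.
Express everything in sixteenth notes: quarter rest = 4; half rest = 8; dotted eighth rest = 3; quarter = 4; eighth = 2; dotted half rest = 12; half rest = 8.
Sum: 4 + 8 + 3 + 4 + 2 + 12 + 8 = 41.
41 ÷ 16 = 2 complete bars with 9 sixteenth notes remaining.

9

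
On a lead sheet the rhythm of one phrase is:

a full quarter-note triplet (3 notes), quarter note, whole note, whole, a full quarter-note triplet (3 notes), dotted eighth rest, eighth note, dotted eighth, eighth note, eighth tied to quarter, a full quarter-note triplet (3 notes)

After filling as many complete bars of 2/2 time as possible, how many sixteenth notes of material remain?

One bar of 2/2 = 16 sixteenth notes.
Each duration in sixteenth notes: a full quarter-note triplet (3 notes) (three triplet quarters span one half) = 8; quarter note = 4; whole note = 16; whole = 16; a full quarter-note triplet (3 notes) (three triplet quarters span one half) = 8; dotted eighth rest = 3; eighth note = 2; dotted eighth = 3; eighth note = 2; eighth tied to quarter (eighth + quarter) = 6; a full quarter-note triplet (3 notes) (three triplet quarters span one half) = 8.
Adding: 8 + 4 + 16 + 16 + 8 + 3 + 2 + 3 + 2 + 6 + 8 = 76.
76 ÷ 16 = 4 complete bars with 12 sixteenth notes remaining.

12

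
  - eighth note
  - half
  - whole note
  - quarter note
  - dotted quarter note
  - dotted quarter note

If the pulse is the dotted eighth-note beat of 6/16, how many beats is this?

14

One dotted eighth-note beat = 3 sixteenth notes.
Working in sixteenth notes: eighth note = 2; half = 8; whole note = 16; quarter note = 4; dotted quarter note = 6; dotted quarter note = 6.
Total: 2 + 8 + 16 + 4 + 6 + 6 = 42.
42 ÷ 3 = 14 beats.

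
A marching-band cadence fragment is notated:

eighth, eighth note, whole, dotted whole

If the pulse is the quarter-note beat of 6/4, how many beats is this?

11

One quarter-note beat = 2 eighth notes.
Convert each value to eighth notes: eighth = 1; eighth note = 1; whole = 8; dotted whole = 12.
Sum: 1 + 1 + 8 + 12 = 22.
22 ÷ 2 = 11 beats.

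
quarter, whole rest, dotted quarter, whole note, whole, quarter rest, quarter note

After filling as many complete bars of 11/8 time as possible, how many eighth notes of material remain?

One bar of 11/8 = 11 eighth notes.
Each duration in eighth notes: quarter = 2; whole rest = 8; dotted quarter = 3; whole note = 8; whole = 8; quarter rest = 2; quarter note = 2.
Altogether 2 + 8 + 3 + 8 + 8 + 2 + 2 = 33.
33 ÷ 11 = 3 complete bars with 0 eighth notes remaining.

0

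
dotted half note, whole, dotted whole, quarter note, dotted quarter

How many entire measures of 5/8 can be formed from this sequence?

6

One bar of 5/8 = 5 eighth notes.
In eighth notes: dotted half note = 6; whole = 8; dotted whole = 12; quarter note = 2; dotted quarter = 3.
Adding: 6 + 8 + 12 + 2 + 3 = 31.
31 ÷ 5 = 6 complete bars with 1 left over.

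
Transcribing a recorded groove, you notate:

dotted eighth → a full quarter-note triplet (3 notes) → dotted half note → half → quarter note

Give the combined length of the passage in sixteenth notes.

35

In sixteenth notes: dotted eighth = 3; a full quarter-note triplet (3 notes) (three triplet quarters span one half) = 8; dotted half note = 12; half = 8; quarter note = 4.
Total: 3 + 8 + 12 + 8 + 4 = 35 sixteenth notes.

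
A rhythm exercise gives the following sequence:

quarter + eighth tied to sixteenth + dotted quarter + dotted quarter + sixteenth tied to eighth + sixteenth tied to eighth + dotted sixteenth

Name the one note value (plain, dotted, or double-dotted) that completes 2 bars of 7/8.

2 bars of 7/8 = 56 thirty-second notes.
In thirty-second notes: quarter = 8; eighth tied to sixteenth (eighth + sixteenth) = 6; dotted quarter = 12; dotted quarter = 12; sixteenth tied to eighth (sixteenth + eighth) = 6; sixteenth tied to eighth (sixteenth + eighth) = 6; dotted sixteenth = 3.
Total: 8 + 6 + 12 + 12 + 6 + 6 + 3 = 53.
Remaining: 56 − 53 = 3 thirty-second notes, which is a dotted sixteenth note.

dotted sixteenth note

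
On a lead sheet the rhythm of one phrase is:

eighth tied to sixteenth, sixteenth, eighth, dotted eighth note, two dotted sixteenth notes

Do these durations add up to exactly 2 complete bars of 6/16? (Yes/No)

Yes

One bar of 6/16 = 12 thirty-second notes, so 2 bars = 24.
Express everything in thirty-second notes: eighth tied to sixteenth (eighth + sixteenth) = 6; sixteenth = 2; eighth = 4; dotted eighth note = 6; dotted sixteenth note = 3; dotted sixteenth note = 3.
Adding: 6 + 2 + 4 + 6 + 3 + 3 = 24.
24 equals 24, so the answer is Yes.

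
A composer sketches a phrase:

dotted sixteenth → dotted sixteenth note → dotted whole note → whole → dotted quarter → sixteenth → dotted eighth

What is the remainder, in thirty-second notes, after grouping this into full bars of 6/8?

10

One bar of 6/8 = 24 thirty-second notes.
Express everything in thirty-second notes: dotted sixteenth = 3; dotted sixteenth note = 3; dotted whole note = 48; whole = 32; dotted quarter = 12; sixteenth = 2; dotted eighth = 6.
Altogether 3 + 3 + 48 + 32 + 12 + 2 + 6 = 106.
106 ÷ 24 = 4 complete bars with 10 thirty-second notes remaining.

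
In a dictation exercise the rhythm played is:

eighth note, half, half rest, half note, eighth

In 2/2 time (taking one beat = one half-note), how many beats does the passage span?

3.5

One half-note beat = 4 eighth notes.
Each duration in eighth notes: eighth note = 1; half = 4; half rest = 4; half note = 4; eighth = 1.
Sum: 1 + 4 + 4 + 4 + 1 = 14.
14 ÷ 4 = 3.5 beats.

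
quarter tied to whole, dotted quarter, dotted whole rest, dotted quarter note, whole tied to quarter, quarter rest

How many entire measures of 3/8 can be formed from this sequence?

One bar of 3/8 = 3 eighth notes.
Working in eighth notes: quarter tied to whole (quarter + whole) = 10; dotted quarter = 3; dotted whole rest = 12; dotted quarter note = 3; whole tied to quarter (whole + quarter) = 10; quarter rest = 2.
Altogether 10 + 3 + 12 + 3 + 10 + 2 = 40.
40 ÷ 3 = 13 complete bars with 1 left over.

13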